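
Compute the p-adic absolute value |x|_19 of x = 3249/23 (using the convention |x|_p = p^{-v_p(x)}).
|3249/23|_19 = 1/361

Step 1 — compute v_19(x) by factoring powers of 19 out of the numerator and denominator: v_19(3249/23) = 2. Step 2 — apply |x|_p = p^{-v_p(x)} = 19^{-2} = 1/361.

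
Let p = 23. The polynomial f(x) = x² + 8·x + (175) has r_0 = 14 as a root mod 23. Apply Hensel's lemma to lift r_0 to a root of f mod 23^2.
r_1 = 221 (mod 529)

Hensel: r_{i+1} = r_i − f(r_i)·(f′(r_i))^{-1} mod 23^{i+2}, f′(x) = 2x + 8. Iterate:
  r_0 = 14 (mod 23)
  r_1 = 221 (mod 529)
Final: r = 221 satisfies f(r) ≡ 0 mod 23^2.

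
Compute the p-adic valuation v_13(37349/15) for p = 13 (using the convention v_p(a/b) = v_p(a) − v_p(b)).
v_13(37349/15) = 3

Factor powers of 13 from the numerator and denominator of the reduced fraction: 37349 = 13^3 · 17 and 15 = 13^0 · 15. Apply v_p(a/b) = v_p(a) − v_p(b): v_13(37349/15) = 3 − 0 = 3.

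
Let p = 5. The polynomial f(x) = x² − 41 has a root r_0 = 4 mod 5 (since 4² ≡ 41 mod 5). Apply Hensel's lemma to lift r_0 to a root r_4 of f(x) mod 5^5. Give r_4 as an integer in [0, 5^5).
r_4 = 2429 (mod 3125)

Hensel's recurrence: r_{i+1} = r_i − f(r_i)·(f′(r_i))^{-1} mod 5^{i+2}, with f′(x) = 2x. Iterate:
  r_0 = 4 (mod 5)
  r_1 = 4 (mod 25)
  r_2 = 54 (mod 125)
  r_3 = 554 (mod 625)
  r_4 = 2429 (mod 3125)
Final: r_4 = 2429, and one checks f(r_4) ≡ 0 mod 5^5.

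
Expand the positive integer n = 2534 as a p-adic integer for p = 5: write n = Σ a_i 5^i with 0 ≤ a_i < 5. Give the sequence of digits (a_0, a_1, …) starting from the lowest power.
(a_0, a_1, …) = (4, 1, 1, 0, 4)

Repeated division by 5 gives the digits low-to-high: 2534 = 4 + 1·5^1 + 1·5^2 + 4·5^4. Digit sequence: (4, 1, 1, 0, 4).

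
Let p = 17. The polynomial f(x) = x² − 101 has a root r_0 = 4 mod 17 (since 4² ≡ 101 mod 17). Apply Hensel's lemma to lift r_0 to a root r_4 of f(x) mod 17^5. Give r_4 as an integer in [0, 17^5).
r_4 = 1233864 (mod 1419857)

Hensel's recurrence: r_{i+1} = r_i − f(r_i)·(f′(r_i))^{-1} mod 17^{i+2}, with f′(x) = 2x. Iterate:
  r_0 = 4 (mod 17)
  r_1 = 123 (mod 289)
  r_2 = 701 (mod 4913)
  r_3 = 64570 (mod 83521)
  r_4 = 1233864 (mod 1419857)
Final: r_4 = 1233864, and one checks f(r_4) ≡ 0 mod 17^5.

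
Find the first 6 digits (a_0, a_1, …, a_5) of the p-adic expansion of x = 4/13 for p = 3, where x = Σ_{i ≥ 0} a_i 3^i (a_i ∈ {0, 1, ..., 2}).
(a_0, …, a_5) = (1, 0, 2, 0, 0, 2)

v_3(4/13) = 0 (numerator and denominator both coprime to 3), so x ∈ ℤ_3^×. Compute digits iteratively via a_i = x_i mod 3, x_{i+1} = (x_i − a_i)/3, with x_0 = x:
  x_0 = 4/13;  a_0 = 1;  x_1 = (x_0 − 1)/3 = -3/13
  x_1 = -3/13;  a_1 = 0;  x_2 = (x_1 − 0)/3 = -1/13
  x_2 = -1/13;  a_2 = 2;  x_3 = (x_2 − 2)/3 = -9/13
  x_3 = -9/13;  a_3 = 0;  x_4 = (x_3 − 0)/3 = -3/13
  x_4 = -3/13;  a_4 = 0;  x_5 = (x_4 − 0)/3 = -1/13
  x_5 = -1/13;  a_5 = 2;  x_6 = (x_5 − 2)/3 = -9/13
Digits: (1, 0, 2, 0, 0, 2).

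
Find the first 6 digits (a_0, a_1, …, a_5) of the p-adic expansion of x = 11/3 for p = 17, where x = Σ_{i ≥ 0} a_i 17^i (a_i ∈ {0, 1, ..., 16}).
(a_0, …, a_5) = (15, 5, 11, 5, 11, 5)

v_17(11/3) = 0 (numerator and denominator both coprime to 17), so x ∈ ℤ_17^×. Compute digits iteratively via a_i = x_i mod 17, x_{i+1} = (x_i − a_i)/17, with x_0 = x:
  x_0 = 11/3;  a_0 = 15;  x_1 = (x_0 − 15)/17 = -2/3
  x_1 = -2/3;  a_1 = 5;  x_2 = (x_1 − 5)/17 = -1/3
  x_2 = -1/3;  a_2 = 11;  x_3 = (x_2 − 11)/17 = -2/3
  x_3 = -2/3;  a_3 = 5;  x_4 = (x_3 − 5)/17 = -1/3
  x_4 = -1/3;  a_4 = 11;  x_5 = (x_4 − 11)/17 = -2/3
  x_5 = -2/3;  a_5 = 5;  x_6 = (x_5 − 5)/17 = -1/3
Digits: (15, 5, 11, 5, 11, 5).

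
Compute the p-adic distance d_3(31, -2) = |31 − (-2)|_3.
d_3(31, -2) = 1/3

Step 1 — x − y = 31 − (-2) = 33. Step 2 — v_3(33) = 1 (factor: 33 = (3^1 · 11); the sign does not affect v_p). Step 3 — |x − y|_3 = 3^{-1} = 1/3.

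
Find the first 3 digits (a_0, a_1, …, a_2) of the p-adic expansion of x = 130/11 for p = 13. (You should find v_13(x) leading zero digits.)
(a_0, …, a_2) = (0, 8, 3)

v_13(130/11) = 1, so a_0 = ... = a_0 = 0. Factor out: x = 13^1 · u with u = 10/11 a unit in ℤ_13. Expand u iteratively via a_{v+i} = u_i mod 13, u_{i+1} = (u_i − a_{v+i})/13:
  u_0 = 10/11;  a_1 = 8;  u_1 = (u_0 − 8)/13 = -6/11
  u_1 = -6/11;  a_2 = 3;  u_2 = (u_1 − 3)/13 = -3/11
Digits: (0, 8, 3).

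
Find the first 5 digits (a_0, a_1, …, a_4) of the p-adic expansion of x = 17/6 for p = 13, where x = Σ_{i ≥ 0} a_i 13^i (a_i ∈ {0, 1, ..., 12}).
(a_0, …, a_4) = (5, 2, 2, 2, 2)

v_13(17/6) = 0 (numerator and denominator both coprime to 13), so x ∈ ℤ_13^×. Compute digits iteratively via a_i = x_i mod 13, x_{i+1} = (x_i − a_i)/13, with x_0 = x:
  x_0 = 17/6;  a_0 = 5;  x_1 = (x_0 − 5)/13 = -1/6
  x_1 = -1/6;  a_1 = 2;  x_2 = (x_1 − 2)/13 = -1/6
  x_2 = -1/6;  a_2 = 2;  x_3 = (x_2 − 2)/13 = -1/6
  x_3 = -1/6;  a_3 = 2;  x_4 = (x_3 − 2)/13 = -1/6
  x_4 = -1/6;  a_4 = 2;  x_5 = (x_4 − 2)/13 = -1/6
Digits: (5, 2, 2, 2, 2).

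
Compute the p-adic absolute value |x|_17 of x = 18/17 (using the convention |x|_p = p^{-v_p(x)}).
|18/17|_17 = 17

Step 1 — compute v_17(x) by factoring powers of 17 out of the numerator and denominator: v_17(18/17) = -1. Step 2 — apply |x|_p = p^{-v_p(x)} = 17^{1} = 17.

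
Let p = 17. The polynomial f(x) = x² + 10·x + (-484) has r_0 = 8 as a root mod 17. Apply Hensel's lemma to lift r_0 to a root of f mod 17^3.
r_2 = 4156 (mod 4913)

Hensel: r_{i+1} = r_i − f(r_i)·(f′(r_i))^{-1} mod 17^{i+2}, f′(x) = 2x + 10. Iterate:
  r_0 = 8 (mod 17)
  r_1 = 110 (mod 289)
  r_2 = 4156 (mod 4913)
Final: r = 4156 satisfies f(r) ≡ 0 mod 17^3.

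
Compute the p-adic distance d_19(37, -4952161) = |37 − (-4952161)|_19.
d_19(37, -4952161) = 1/2476099

Step 1 — x − y = 37 − (-4952161) = 4952198. Step 2 — v_19(4952198) = 5 (factor: 4952198 = (19^5 · 2); the sign does not affect v_p). Step 3 — |x − y|_19 = 19^{-5} = 1/2476099.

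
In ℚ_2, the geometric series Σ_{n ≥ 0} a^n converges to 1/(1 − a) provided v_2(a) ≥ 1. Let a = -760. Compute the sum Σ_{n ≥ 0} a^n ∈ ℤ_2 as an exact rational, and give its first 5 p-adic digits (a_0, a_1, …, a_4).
Σ a^n = 1/(1 − a) = 1/761;  first 5 digits = (1, 0, 0, 1, 0)

v_2(a) = 3 ≥ 1, so the series converges in ℤ_2 to 1/(1 − a) = 1/(1 − (-760)) = 1/761. Expand this rational in ℤ_2: compute digits iteratively via d_i = x_i mod 2, x_{i+1} = (x_i − d_i)/2. The first 5 digits are (1, 0, 0, 1, 0).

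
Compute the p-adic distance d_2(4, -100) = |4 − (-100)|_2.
d_2(4, -100) = 1/8

Step 1 — x − y = 4 − (-100) = 104. Step 2 — v_2(104) = 3 (factor: 104 = (2^3 · 13); the sign does not affect v_p). Step 3 — |x − y|_2 = 2^{-3} = 1/8.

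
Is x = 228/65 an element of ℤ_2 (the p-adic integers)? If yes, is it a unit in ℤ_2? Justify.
x ∈ ℤ_2 but not a unit; v_2(x) = 2 > 0

ℤ_2 = {x ∈ ℚ_2 : v_2(x) ≥ 0} and ℤ_2^× = {x ∈ ℤ_2 : v_2(x) = 0}. Here v_2(228/65) = v_2(num) − v_2(den) = 2; compare against these criteria.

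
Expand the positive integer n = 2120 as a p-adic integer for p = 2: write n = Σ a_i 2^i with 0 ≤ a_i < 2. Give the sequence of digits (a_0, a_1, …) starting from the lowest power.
(a_0, a_1, …) = (0, 0, 0, 1, 0, 0, 1, 0, 0, 0, 0, 1)

Repeated division by 2 gives the digits low-to-high: 2120 = 1·2^3 + 1·2^6 + 1·2^11. Digit sequence: (0, 0, 0, 1, 0, 0, 1, 0, 0, 0, 0, 1).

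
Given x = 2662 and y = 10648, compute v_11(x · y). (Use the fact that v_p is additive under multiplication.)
v_11(28344976) = 6

v_p(x) = 3 (factor: 2662 = 11^3 · 2); v_p(y) = 3 (factor: 10648 = 11^3 · 8). Additivity: v_p(xy) = v_p(x) + v_p(y) = 3 + 3 = 6. (Direct check: xy = 28344976 = 11^6 · (16).)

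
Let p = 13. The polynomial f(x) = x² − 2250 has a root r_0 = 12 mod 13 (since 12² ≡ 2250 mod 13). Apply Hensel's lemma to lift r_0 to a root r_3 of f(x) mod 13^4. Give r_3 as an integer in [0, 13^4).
r_3 = 4705 (mod 28561)

Hensel's recurrence: r_{i+1} = r_i − f(r_i)·(f′(r_i))^{-1} mod 13^{i+2}, with f′(x) = 2x. Iterate:
  r_0 = 12 (mod 13)
  r_1 = 142 (mod 169)
  r_2 = 311 (mod 2197)
  r_3 = 4705 (mod 28561)
Final: r_3 = 4705, and one checks f(r_3) ≡ 0 mod 13^4.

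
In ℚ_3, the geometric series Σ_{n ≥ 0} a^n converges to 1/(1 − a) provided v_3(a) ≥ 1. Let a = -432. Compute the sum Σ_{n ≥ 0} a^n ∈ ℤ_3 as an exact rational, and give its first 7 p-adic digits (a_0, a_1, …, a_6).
Σ a^n = 1/(1 − a) = 1/433;  first 7 digits = (1, 0, 0, 2, 0, 1, 0)

v_3(a) = 3 ≥ 1, so the series converges in ℤ_3 to 1/(1 − a) = 1/(1 − (-432)) = 1/433. Expand this rational in ℤ_3: compute digits iteratively via d_i = x_i mod 3, x_{i+1} = (x_i − d_i)/3. The first 7 digits are (1, 0, 0, 2, 0, 1, 0).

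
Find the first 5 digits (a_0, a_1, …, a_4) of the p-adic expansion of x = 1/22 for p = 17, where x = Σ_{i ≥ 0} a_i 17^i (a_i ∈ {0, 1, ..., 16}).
(a_0, …, a_4) = (7, 5, 2, 13, 0)

v_17(1/22) = 0 (numerator and denominator both coprime to 17), so x ∈ ℤ_17^×. Compute digits iteratively via a_i = x_i mod 17, x_{i+1} = (x_i − a_i)/17, with x_0 = x:
  x_0 = 1/22;  a_0 = 7;  x_1 = (x_0 − 7)/17 = -9/22
  x_1 = -9/22;  a_1 = 5;  x_2 = (x_1 − 5)/17 = -7/22
  x_2 = -7/22;  a_2 = 2;  x_3 = (x_2 − 2)/17 = -3/22
  x_3 = -3/22;  a_3 = 13;  x_4 = (x_3 − 13)/17 = -17/22
  x_4 = -17/22;  a_4 = 0;  x_5 = (x_4 − 0)/17 = -1/22
Digits: (7, 5, 2, 13, 0).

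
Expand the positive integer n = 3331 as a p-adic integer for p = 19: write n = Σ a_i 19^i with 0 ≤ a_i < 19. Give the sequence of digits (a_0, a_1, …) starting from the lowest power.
(a_0, a_1, …) = (6, 4, 9)

Repeated division by 19 gives the digits low-to-high: 3331 = 6 + 4·19^1 + 9·19^2. Digit sequence: (6, 4, 9).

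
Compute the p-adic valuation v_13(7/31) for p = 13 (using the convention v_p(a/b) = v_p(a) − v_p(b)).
v_13(7/31) = 0

Factor powers of 13 from the numerator and denominator of the reduced fraction: 7 = 13^0 · 7 and 31 = 13^0 · 31. Apply v_p(a/b) = v_p(a) − v_p(b): v_13(7/31) = 0 − 0 = 0.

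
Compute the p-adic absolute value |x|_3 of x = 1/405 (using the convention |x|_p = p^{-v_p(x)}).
|1/405|_3 = 81

Step 1 — compute v_3(x) by factoring powers of 3 out of the numerator and denominator: v_3(1/405) = -4. Step 2 — apply |x|_p = p^{-v_p(x)} = 3^{4} = 81.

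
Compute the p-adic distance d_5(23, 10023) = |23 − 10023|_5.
d_5(23, 10023) = 1/625

Step 1 — x − y = 23 − 10023 = -10000. Step 2 — v_5(-10000) = 4 (factor: -10000 = −(5^4 · 16); the sign does not affect v_p). Step 3 — |x − y|_5 = 5^{-4} = 1/625.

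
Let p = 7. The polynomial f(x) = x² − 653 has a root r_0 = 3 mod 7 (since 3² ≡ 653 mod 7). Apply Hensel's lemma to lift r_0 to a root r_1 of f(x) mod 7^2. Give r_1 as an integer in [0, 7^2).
r_1 = 45 (mod 49)

Hensel's recurrence: r_{i+1} = r_i − f(r_i)·(f′(r_i))^{-1} mod 7^{i+2}, with f′(x) = 2x. Iterate:
  r_0 = 3 (mod 7)
  r_1 = 45 (mod 49)
Final: r_1 = 45, and one checks f(r_1) ≡ 0 mod 7^2.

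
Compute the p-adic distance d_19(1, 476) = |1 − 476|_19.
d_19(1, 476) = 1/19

Step 1 — x − y = 1 − 476 = -475. Step 2 — v_19(-475) = 1 (factor: -475 = −(19^1 · 25); the sign does not affect v_p). Step 3 — |x − y|_19 = 19^{-1} = 1/19.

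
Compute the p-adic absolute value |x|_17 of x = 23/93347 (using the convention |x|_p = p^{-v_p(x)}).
|23/93347|_17 = 4913

Step 1 — compute v_17(x) by factoring powers of 17 out of the numerator and denominator: v_17(23/93347) = -3. Step 2 — apply |x|_p = p^{-v_p(x)} = 17^{3} = 4913.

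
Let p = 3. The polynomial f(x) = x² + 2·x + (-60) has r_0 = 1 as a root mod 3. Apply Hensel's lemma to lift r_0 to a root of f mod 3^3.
r_2 = 13 (mod 27)

Hensel: r_{i+1} = r_i − f(r_i)·(f′(r_i))^{-1} mod 3^{i+2}, f′(x) = 2x + 2. Iterate:
  r_0 = 1 (mod 3)
  r_1 = 4 (mod 9)
  r_2 = 13 (mod 27)
Final: r = 13 satisfies f(r) ≡ 0 mod 3^3.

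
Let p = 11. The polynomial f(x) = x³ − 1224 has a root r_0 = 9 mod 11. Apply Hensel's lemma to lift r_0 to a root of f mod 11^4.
r_3 = 6554 (mod 14641)

Hensel: r_{i+1} = r_i − f(r_i)/f′(r_i) mod 11^{i+2}, where f′(x) = 3x². Iterate:
  r_0 = 9 (mod 11)
  r_1 = 20 (mod 121)
  r_2 = 1230 (mod 1331)
  r_3 = 6554 (mod 14641)
Final: r = 6554 with f(r) ≡ 0 mod 11^4.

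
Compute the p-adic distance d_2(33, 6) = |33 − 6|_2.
d_2(33, 6) = 1

Step 1 — x − y = 33 − 6 = 27. Step 2 — v_2(27) = 0 (factor: 27 = (2^0 · 27); the sign does not affect v_p). Step 3 — |x − y|_2 = 2^{0} = 1.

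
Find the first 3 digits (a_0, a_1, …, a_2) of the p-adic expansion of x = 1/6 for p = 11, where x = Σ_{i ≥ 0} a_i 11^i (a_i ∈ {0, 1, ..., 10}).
(a_0, …, a_2) = (2, 9, 1)

v_11(1/6) = 0 (numerator and denominator both coprime to 11), so x ∈ ℤ_11^×. Compute digits iteratively via a_i = x_i mod 11, x_{i+1} = (x_i − a_i)/11, with x_0 = x:
  x_0 = 1/6;  a_0 = 2;  x_1 = (x_0 − 2)/11 = -1/6
  x_1 = -1/6;  a_1 = 9;  x_2 = (x_1 − 9)/11 = -5/6
  x_2 = -5/6;  a_2 = 1;  x_3 = (x_2 − 1)/11 = -1/6
Digits: (2, 9, 1).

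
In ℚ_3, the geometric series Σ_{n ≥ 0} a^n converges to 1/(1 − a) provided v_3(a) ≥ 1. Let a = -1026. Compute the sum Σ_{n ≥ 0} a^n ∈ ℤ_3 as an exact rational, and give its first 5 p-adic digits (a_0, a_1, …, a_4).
Σ a^n = 1/(1 − a) = 1/1027;  first 5 digits = (1, 0, 0, 1, 2)

v_3(a) = 3 ≥ 1, so the series converges in ℤ_3 to 1/(1 − a) = 1/(1 − (-1026)) = 1/1027. Expand this rational in ℤ_3: compute digits iteratively via d_i = x_i mod 3, x_{i+1} = (x_i − d_i)/3. The first 5 digits are (1, 0, 0, 1, 2).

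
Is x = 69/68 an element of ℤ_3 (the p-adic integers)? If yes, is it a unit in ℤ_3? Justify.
x ∈ ℤ_3 but not a unit; v_3(x) = 1 > 0

ℤ_3 = {x ∈ ℚ_3 : v_3(x) ≥ 0} and ℤ_3^× = {x ∈ ℤ_3 : v_3(x) = 0}. Here v_3(69/68) = v_3(num) − v_3(den) = 1; compare against these criteria.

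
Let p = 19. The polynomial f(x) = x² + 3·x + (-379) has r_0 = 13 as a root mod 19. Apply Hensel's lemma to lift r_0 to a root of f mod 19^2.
r_1 = 355 (mod 361)

Hensel: r_{i+1} = r_i − f(r_i)·(f′(r_i))^{-1} mod 19^{i+2}, f′(x) = 2x + 3. Iterate:
  r_0 = 13 (mod 19)
  r_1 = 355 (mod 361)
Final: r = 355 satisfies f(r) ≡ 0 mod 19^2.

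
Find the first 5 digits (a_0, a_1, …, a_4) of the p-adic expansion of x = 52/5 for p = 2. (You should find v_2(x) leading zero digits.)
(a_0, …, a_4) = (0, 0, 1, 0, 0)

v_2(52/5) = 2, so a_0 = ... = a_1 = 0. Factor out: x = 2^2 · u with u = 13/5 a unit in ℤ_2. Expand u iteratively via a_{v+i} = u_i mod 2, u_{i+1} = (u_i − a_{v+i})/2:
  u_0 = 13/5;  a_2 = 1;  u_1 = (u_0 − 1)/2 = 4/5
  u_1 = 4/5;  a_3 = 0;  u_2 = (u_1 − 0)/2 = 2/5
  u_2 = 2/5;  a_4 = 0;  u_3 = (u_2 − 0)/2 = 1/5
Digits: (0, 0, 1, 0, 0).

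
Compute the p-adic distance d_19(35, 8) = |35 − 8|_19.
d_19(35, 8) = 1

Step 1 — x − y = 35 − 8 = 27. Step 2 — v_19(27) = 0 (factor: 27 = (19^0 · 27); the sign does not affect v_p). Step 3 — |x − y|_19 = 19^{0} = 1.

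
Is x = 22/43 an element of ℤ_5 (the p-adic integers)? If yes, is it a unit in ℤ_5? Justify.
x ∈ ℤ_5^× (unit); v_5(x) = 0

ℤ_5 = {x ∈ ℚ_5 : v_5(x) ≥ 0} and ℤ_5^× = {x ∈ ℤ_5 : v_5(x) = 0}. Here v_5(22/43) = v_5(num) − v_5(den) = 0; compare against these criteria.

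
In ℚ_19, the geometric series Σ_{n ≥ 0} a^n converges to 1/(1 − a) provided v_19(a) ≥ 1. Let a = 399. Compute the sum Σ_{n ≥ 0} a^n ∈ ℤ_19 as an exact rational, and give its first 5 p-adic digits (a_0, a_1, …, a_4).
Σ a^n = 1/(1 − a) = -1/398;  first 5 digits = (1, 2, 5, 12, 10)

v_19(a) = 1 ≥ 1, so the series converges in ℤ_19 to 1/(1 − a) = 1/(1 − 399) = -1/398. Expand this rational in ℤ_19: compute digits iteratively via d_i = x_i mod 19, x_{i+1} = (x_i − d_i)/19. The first 5 digits are (1, 2, 5, 12, 10).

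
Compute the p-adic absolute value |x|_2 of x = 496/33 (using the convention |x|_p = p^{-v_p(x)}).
|496/33|_2 = 1/16

Step 1 — compute v_2(x) by factoring powers of 2 out of the numerator and denominator: v_2(496/33) = 4. Step 2 — apply |x|_p = p^{-v_p(x)} = 2^{-4} = 1/16.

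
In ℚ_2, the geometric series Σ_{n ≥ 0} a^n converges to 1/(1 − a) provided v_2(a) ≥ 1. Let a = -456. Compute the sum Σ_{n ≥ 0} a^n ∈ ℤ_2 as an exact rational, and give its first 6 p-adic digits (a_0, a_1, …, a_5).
Σ a^n = 1/(1 − a) = 1/457;  first 6 digits = (1, 0, 0, 1, 1, 1)

v_2(a) = 3 ≥ 1, so the series converges in ℤ_2 to 1/(1 − a) = 1/(1 − (-456)) = 1/457. Expand this rational in ℤ_2: compute digits iteratively via d_i = x_i mod 2, x_{i+1} = (x_i − d_i)/2. The first 6 digits are (1, 0, 0, 1, 1, 1).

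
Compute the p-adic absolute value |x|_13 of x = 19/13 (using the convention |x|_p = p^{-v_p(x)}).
|19/13|_13 = 13

Step 1 — compute v_13(x) by factoring powers of 13 out of the numerator and denominator: v_13(19/13) = -1. Step 2 — apply |x|_p = p^{-v_p(x)} = 13^{1} = 13.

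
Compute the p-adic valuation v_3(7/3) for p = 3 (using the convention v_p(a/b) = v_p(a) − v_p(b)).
v_3(7/3) = -1

Factor powers of 3 from the numerator and denominator of the reduced fraction: 7 = 3^0 · 7 and 3 = 3^1 · 1. Apply v_p(a/b) = v_p(a) − v_p(b): v_3(7/3) = 0 − 1 = -1.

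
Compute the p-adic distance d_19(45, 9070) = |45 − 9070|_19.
d_19(45, 9070) = 1/361

Step 1 — x − y = 45 − 9070 = -9025. Step 2 — v_19(-9025) = 2 (factor: -9025 = −(19^2 · 25); the sign does not affect v_p). Step 3 — |x − y|_19 = 19^{-2} = 1/361.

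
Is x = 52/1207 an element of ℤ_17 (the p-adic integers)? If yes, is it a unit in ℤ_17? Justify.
x ∉ ℤ_17 (v_17(x) = -1 < 0)

ℤ_17 = {x ∈ ℚ_17 : v_17(x) ≥ 0} and ℤ_17^× = {x ∈ ℤ_17 : v_17(x) = 0}. Here v_17(52/1207) = v_17(num) − v_17(den) = -1; compare against these criteria.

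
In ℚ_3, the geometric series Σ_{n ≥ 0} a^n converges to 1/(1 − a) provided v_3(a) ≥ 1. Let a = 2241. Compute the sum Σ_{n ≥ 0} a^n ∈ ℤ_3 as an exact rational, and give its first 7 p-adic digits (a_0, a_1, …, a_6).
Σ a^n = 1/(1 − a) = -1/2240;  first 7 digits = (1, 0, 0, 2, 0, 0, 1)

v_3(a) = 3 ≥ 1, so the series converges in ℤ_3 to 1/(1 − a) = 1/(1 − 2241) = -1/2240. Expand this rational in ℤ_3: compute digits iteratively via d_i = x_i mod 3, x_{i+1} = (x_i − d_i)/3. The first 7 digits are (1, 0, 0, 2, 0, 0, 1).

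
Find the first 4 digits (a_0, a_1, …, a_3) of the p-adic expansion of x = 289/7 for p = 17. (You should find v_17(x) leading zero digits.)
(a_0, …, a_3) = (0, 0, 5, 7)

v_17(289/7) = 2, so a_0 = ... = a_1 = 0. Factor out: x = 17^2 · u with u = 1/7 a unit in ℤ_17. Expand u iteratively via a_{v+i} = u_i mod 17, u_{i+1} = (u_i − a_{v+i})/17:
  u_0 = 1/7;  a_2 = 5;  u_1 = (u_0 − 5)/17 = -2/7
  u_1 = -2/7;  a_3 = 7;  u_2 = (u_1 − 7)/17 = -3/7
Digits: (0, 0, 5, 7).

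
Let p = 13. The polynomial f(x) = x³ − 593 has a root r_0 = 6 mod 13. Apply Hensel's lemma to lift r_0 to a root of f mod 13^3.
r_2 = 1410 (mod 2197)

Hensel: r_{i+1} = r_i − f(r_i)/f′(r_i) mod 13^{i+2}, where f′(x) = 3x². Iterate:
  r_0 = 6 (mod 13)
  r_1 = 58 (mod 169)
  r_2 = 1410 (mod 2197)
Final: r = 1410 with f(r) ≡ 0 mod 13^3.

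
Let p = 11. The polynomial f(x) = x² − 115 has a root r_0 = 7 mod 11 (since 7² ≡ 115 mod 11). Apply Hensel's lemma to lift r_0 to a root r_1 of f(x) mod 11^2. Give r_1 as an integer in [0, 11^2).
r_1 = 29 (mod 121)

Hensel's recurrence: r_{i+1} = r_i − f(r_i)·(f′(r_i))^{-1} mod 11^{i+2}, with f′(x) = 2x. Iterate:
  r_0 = 7 (mod 11)
  r_1 = 29 (mod 121)
Final: r_1 = 29, and one checks f(r_1) ≡ 0 mod 11^2.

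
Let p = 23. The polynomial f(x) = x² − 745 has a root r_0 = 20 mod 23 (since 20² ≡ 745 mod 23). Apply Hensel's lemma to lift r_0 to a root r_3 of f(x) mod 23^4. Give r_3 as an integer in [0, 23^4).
r_3 = 191196 (mod 279841)

Hensel's recurrence: r_{i+1} = r_i − f(r_i)·(f′(r_i))^{-1} mod 23^{i+2}, with f′(x) = 2x. Iterate:
  r_0 = 20 (mod 23)
  r_1 = 227 (mod 529)
  r_2 = 8691 (mod 12167)
  r_3 = 191196 (mod 279841)
Final: r_3 = 191196, and one checks f(r_3) ≡ 0 mod 23^4.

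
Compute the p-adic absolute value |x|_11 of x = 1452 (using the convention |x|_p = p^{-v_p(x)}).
|1452|_11 = 1/121

Step 1 — compute v_11(x) by factoring powers of 11 out of the numerator and denominator: v_11(1452) = 2. Step 2 — apply |x|_p = p^{-v_p(x)} = 11^{-2} = 1/121.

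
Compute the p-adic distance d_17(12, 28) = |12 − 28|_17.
d_17(12, 28) = 1

Step 1 — x − y = 12 − 28 = -16. Step 2 — v_17(-16) = 0 (factor: -16 = −(17^0 · 16); the sign does not affect v_p). Step 3 — |x − y|_17 = 17^{0} = 1.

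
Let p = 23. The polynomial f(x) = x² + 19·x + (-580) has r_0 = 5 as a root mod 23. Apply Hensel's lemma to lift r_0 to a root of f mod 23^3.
r_2 = 8722 (mod 12167)

Hensel: r_{i+1} = r_i − f(r_i)·(f′(r_i))^{-1} mod 23^{i+2}, f′(x) = 2x + 19. Iterate:
  r_0 = 5 (mod 23)
  r_1 = 258 (mod 529)
  r_2 = 8722 (mod 12167)
Final: r = 8722 satisfies f(r) ≡ 0 mod 23^3.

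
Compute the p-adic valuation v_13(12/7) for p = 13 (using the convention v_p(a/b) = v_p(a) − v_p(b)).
v_13(12/7) = 0

Factor powers of 13 from the numerator and denominator of the reduced fraction: 12 = 13^0 · 12 and 7 = 13^0 · 7. Apply v_p(a/b) = v_p(a) − v_p(b): v_13(12/7) = 0 − 0 = 0.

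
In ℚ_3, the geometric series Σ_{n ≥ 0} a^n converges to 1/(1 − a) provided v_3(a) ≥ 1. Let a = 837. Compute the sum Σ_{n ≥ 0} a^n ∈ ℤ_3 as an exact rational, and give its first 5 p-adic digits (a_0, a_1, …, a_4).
Σ a^n = 1/(1 − a) = -1/836;  first 5 digits = (1, 0, 0, 1, 1)

v_3(a) = 3 ≥ 1, so the series converges in ℤ_3 to 1/(1 − a) = 1/(1 − 837) = -1/836. Expand this rational in ℤ_3: compute digits iteratively via d_i = x_i mod 3, x_{i+1} = (x_i − d_i)/3. The first 5 digits are (1, 0, 0, 1, 1).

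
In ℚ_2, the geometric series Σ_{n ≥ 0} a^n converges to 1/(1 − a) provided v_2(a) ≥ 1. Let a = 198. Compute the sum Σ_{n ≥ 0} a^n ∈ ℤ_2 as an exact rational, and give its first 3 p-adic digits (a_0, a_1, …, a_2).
Σ a^n = 1/(1 − a) = -1/197;  first 3 digits = (1, 1, 0)

v_2(a) = 1 ≥ 1, so the series converges in ℤ_2 to 1/(1 − a) = 1/(1 − 198) = -1/197. Expand this rational in ℤ_2: compute digits iteratively via d_i = x_i mod 2, x_{i+1} = (x_i − d_i)/2. The first 3 digits are (1, 1, 0).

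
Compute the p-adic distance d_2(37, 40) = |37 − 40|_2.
d_2(37, 40) = 1

Step 1 — x − y = 37 − 40 = -3. Step 2 — v_2(-3) = 0 (factor: -3 = −(2^0 · 3); the sign does not affect v_p). Step 3 — |x − y|_2 = 2^{0} = 1.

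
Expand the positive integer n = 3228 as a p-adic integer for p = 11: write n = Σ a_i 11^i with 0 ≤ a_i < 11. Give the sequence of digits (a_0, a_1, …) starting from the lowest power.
(a_0, a_1, …) = (5, 7, 4, 2)

Repeated division by 11 gives the digits low-to-high: 3228 = 5 + 7·11^1 + 4·11^2 + 2·11^3. Digit sequence: (5, 7, 4, 2).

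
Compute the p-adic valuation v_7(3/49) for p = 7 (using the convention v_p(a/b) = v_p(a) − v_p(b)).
v_7(3/49) = -2

Factor powers of 7 from the numerator and denominator of the reduced fraction: 3 = 7^0 · 3 and 49 = 7^2 · 1. Apply v_p(a/b) = v_p(a) − v_p(b): v_7(3/49) = 0 − 2 = -2.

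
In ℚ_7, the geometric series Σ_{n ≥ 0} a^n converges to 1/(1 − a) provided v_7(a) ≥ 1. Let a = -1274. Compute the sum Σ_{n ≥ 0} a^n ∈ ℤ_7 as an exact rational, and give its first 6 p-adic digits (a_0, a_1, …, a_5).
Σ a^n = 1/(1 − a) = 1/1275;  first 6 digits = (1, 0, 2, 3, 3, 5)

v_7(a) = 2 ≥ 1, so the series converges in ℤ_7 to 1/(1 − a) = 1/(1 − (-1274)) = 1/1275. Expand this rational in ℤ_7: compute digits iteratively via d_i = x_i mod 7, x_{i+1} = (x_i − d_i)/7. The first 6 digits are (1, 0, 2, 3, 3, 5).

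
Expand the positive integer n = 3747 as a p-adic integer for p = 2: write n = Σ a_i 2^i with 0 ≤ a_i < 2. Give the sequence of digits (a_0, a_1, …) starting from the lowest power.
(a_0, a_1, …) = (1, 1, 0, 0, 0, 1, 0, 1, 0, 1, 1, 1)

Repeated division by 2 gives the digits low-to-high: 3747 = 1 + 1·2^1 + 1·2^5 + 1·2^7 + 1·2^9 + 1·2^10 + 1·2^11. Digit sequence: (1, 1, 0, 0, 0, 1, 0, 1, 0, 1, 1, 1).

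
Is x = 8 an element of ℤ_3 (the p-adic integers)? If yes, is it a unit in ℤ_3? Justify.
x ∈ ℤ_3^× (unit); v_3(x) = 0

ℤ_3 = {x ∈ ℚ_3 : v_3(x) ≥ 0} and ℤ_3^× = {x ∈ ℤ_3 : v_3(x) = 0}. Here v_3(8) = v_3(num) − v_3(den) = 0; compare against these criteria.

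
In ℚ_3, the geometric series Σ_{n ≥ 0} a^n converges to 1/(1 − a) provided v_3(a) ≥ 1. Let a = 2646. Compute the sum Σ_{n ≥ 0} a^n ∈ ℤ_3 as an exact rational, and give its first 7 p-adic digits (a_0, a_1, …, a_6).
Σ a^n = 1/(1 − a) = -1/2645;  first 7 digits = (1, 0, 0, 2, 2, 1, 1)

v_3(a) = 3 ≥ 1, so the series converges in ℤ_3 to 1/(1 − a) = 1/(1 − 2646) = -1/2645. Expand this rational in ℤ_3: compute digits iteratively via d_i = x_i mod 3, x_{i+1} = (x_i − d_i)/3. The first 7 digits are (1, 0, 0, 2, 2, 1, 1).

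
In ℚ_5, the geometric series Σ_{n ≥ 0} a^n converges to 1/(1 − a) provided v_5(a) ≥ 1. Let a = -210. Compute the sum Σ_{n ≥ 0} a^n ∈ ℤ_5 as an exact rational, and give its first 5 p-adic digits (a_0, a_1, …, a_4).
Σ a^n = 1/(1 − a) = 1/211;  first 5 digits = (1, 3, 0, 3, 3)

v_5(a) = 1 ≥ 1, so the series converges in ℤ_5 to 1/(1 − a) = 1/(1 − (-210)) = 1/211. Expand this rational in ℤ_5: compute digits iteratively via d_i = x_i mod 5, x_{i+1} = (x_i − d_i)/5. The first 5 digits are (1, 3, 0, 3, 3).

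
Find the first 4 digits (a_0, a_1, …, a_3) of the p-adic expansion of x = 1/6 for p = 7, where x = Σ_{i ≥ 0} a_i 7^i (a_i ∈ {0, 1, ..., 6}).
(a_0, …, a_3) = (6, 5, 5, 5)

v_7(1/6) = 0 (numerator and denominator both coprime to 7), so x ∈ ℤ_7^×. Compute digits iteratively via a_i = x_i mod 7, x_{i+1} = (x_i − a_i)/7, with x_0 = x:
  x_0 = 1/6;  a_0 = 6;  x_1 = (x_0 − 6)/7 = -5/6
  x_1 = -5/6;  a_1 = 5;  x_2 = (x_1 − 5)/7 = -5/6
  x_2 = -5/6;  a_2 = 5;  x_3 = (x_2 − 5)/7 = -5/6
  x_3 = -5/6;  a_3 = 5;  x_4 = (x_3 − 5)/7 = -5/6
Digits: (6, 5, 5, 5).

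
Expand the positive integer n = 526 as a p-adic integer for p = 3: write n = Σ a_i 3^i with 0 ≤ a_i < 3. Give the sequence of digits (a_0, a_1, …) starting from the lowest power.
(a_0, a_1, …) = (1, 1, 1, 1, 0, 2)

Repeated division by 3 gives the digits low-to-high: 526 = 1 + 1·3^1 + 1·3^2 + 1·3^3 + 2·3^5. Digit sequence: (1, 1, 1, 1, 0, 2).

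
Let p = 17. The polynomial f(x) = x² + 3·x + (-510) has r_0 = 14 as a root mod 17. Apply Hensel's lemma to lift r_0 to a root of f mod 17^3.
r_2 = 1272 (mod 4913)

Hensel: r_{i+1} = r_i − f(r_i)·(f′(r_i))^{-1} mod 17^{i+2}, f′(x) = 2x + 3. Iterate:
  r_0 = 14 (mod 17)
  r_1 = 116 (mod 289)
  r_2 = 1272 (mod 4913)
Final: r = 1272 satisfies f(r) ≡ 0 mod 17^3.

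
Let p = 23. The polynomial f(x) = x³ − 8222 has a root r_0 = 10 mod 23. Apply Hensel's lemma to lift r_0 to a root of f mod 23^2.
r_1 = 355 (mod 529)

Hensel: r_{i+1} = r_i − f(r_i)/f′(r_i) mod 23^{i+2}, where f′(x) = 3x². Iterate:
  r_0 = 10 (mod 23)
  r_1 = 355 (mod 529)
Final: r = 355 with f(r) ≡ 0 mod 23^2.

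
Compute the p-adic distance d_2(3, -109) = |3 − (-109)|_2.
d_2(3, -109) = 1/16

Step 1 — x − y = 3 − (-109) = 112. Step 2 — v_2(112) = 4 (factor: 112 = (2^4 · 7); the sign does not affect v_p). Step 3 — |x − y|_2 = 2^{-4} = 1/16.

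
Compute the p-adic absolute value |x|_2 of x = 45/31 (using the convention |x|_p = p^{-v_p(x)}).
|45/31|_2 = 1

Step 1 — compute v_2(x) by factoring powers of 2 out of the numerator and denominator: v_2(45/31) = 0. Step 2 — apply |x|_p = p^{-v_p(x)} = 2^{0} = 1.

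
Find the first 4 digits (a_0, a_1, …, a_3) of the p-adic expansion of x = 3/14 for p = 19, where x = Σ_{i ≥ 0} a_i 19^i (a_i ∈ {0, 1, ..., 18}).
(a_0, …, a_3) = (7, 1, 4, 12)

v_19(3/14) = 0 (numerator and denominator both coprime to 19), so x ∈ ℤ_19^×. Compute digits iteratively via a_i = x_i mod 19, x_{i+1} = (x_i − a_i)/19, with x_0 = x:
  x_0 = 3/14;  a_0 = 7;  x_1 = (x_0 − 7)/19 = -5/14
  x_1 = -5/14;  a_1 = 1;  x_2 = (x_1 − 1)/19 = -1/14
  x_2 = -1/14;  a_2 = 4;  x_3 = (x_2 − 4)/19 = -3/14
  x_3 = -3/14;  a_3 = 12;  x_4 = (x_3 − 12)/19 = -9/14
Digits: (7, 1, 4, 12).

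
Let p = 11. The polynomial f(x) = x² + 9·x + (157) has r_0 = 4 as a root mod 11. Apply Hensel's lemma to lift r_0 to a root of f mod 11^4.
r_3 = 13985 (mod 14641)

Hensel: r_{i+1} = r_i − f(r_i)·(f′(r_i))^{-1} mod 11^{i+2}, f′(x) = 2x + 9. Iterate:
  r_0 = 4 (mod 11)
  r_1 = 70 (mod 121)
  r_2 = 675 (mod 1331)
  r_3 = 13985 (mod 14641)
Final: r = 13985 satisfies f(r) ≡ 0 mod 11^4.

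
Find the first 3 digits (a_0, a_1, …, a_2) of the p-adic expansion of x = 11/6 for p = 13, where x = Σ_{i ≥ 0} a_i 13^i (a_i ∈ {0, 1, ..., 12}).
(a_0, …, a_2) = (4, 2, 2)

v_13(11/6) = 0 (numerator and denominator both coprime to 13), so x ∈ ℤ_13^×. Compute digits iteratively via a_i = x_i mod 13, x_{i+1} = (x_i − a_i)/13, with x_0 = x:
  x_0 = 11/6;  a_0 = 4;  x_1 = (x_0 − 4)/13 = -1/6
  x_1 = -1/6;  a_1 = 2;  x_2 = (x_1 − 2)/13 = -1/6
  x_2 = -1/6;  a_2 = 2;  x_3 = (x_2 − 2)/13 = -1/6
Digits: (4, 2, 2).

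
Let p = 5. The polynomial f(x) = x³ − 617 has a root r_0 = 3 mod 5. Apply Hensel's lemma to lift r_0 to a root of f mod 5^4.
r_3 = 623 (mod 625)

Hensel: r_{i+1} = r_i − f(r_i)/f′(r_i) mod 5^{i+2}, where f′(x) = 3x². Iterate:
  r_0 = 3 (mod 5)
  r_1 = 23 (mod 25)
  r_2 = 123 (mod 125)
  r_3 = 623 (mod 625)
Final: r = 623 with f(r) ≡ 0 mod 5^4.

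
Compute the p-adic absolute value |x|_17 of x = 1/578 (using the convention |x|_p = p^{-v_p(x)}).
|1/578|_17 = 289

Step 1 — compute v_17(x) by factoring powers of 17 out of the numerator and denominator: v_17(1/578) = -2. Step 2 — apply |x|_p = p^{-v_p(x)} = 17^{2} = 289.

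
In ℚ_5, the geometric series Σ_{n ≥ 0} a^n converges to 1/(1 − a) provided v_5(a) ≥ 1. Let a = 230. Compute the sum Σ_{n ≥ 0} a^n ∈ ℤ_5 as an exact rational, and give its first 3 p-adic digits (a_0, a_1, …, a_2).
Σ a^n = 1/(1 − a) = -1/229;  first 3 digits = (1, 1, 0)

v_5(a) = 1 ≥ 1, so the series converges in ℤ_5 to 1/(1 − a) = 1/(1 − 230) = -1/229. Expand this rational in ℤ_5: compute digits iteratively via d_i = x_i mod 5, x_{i+1} = (x_i − d_i)/5. The first 3 digits are (1, 1, 0).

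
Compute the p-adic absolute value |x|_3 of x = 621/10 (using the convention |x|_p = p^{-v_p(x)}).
|621/10|_3 = 1/27

Step 1 — compute v_3(x) by factoring powers of 3 out of the numerator and denominator: v_3(621/10) = 3. Step 2 — apply |x|_p = p^{-v_p(x)} = 3^{-3} = 1/27.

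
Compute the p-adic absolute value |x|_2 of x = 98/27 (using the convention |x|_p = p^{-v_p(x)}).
|98/27|_2 = 1/2

Step 1 — compute v_2(x) by factoring powers of 2 out of the numerator and denominator: v_2(98/27) = 1. Step 2 — apply |x|_p = p^{-v_p(x)} = 2^{-1} = 1/2.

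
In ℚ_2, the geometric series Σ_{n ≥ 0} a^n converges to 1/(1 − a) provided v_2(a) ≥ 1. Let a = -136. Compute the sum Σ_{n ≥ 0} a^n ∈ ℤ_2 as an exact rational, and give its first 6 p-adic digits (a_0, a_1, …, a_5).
Σ a^n = 1/(1 − a) = 1/137;  first 6 digits = (1, 0, 0, 1, 1, 1)

v_2(a) = 3 ≥ 1, so the series converges in ℤ_2 to 1/(1 − a) = 1/(1 − (-136)) = 1/137. Expand this rational in ℤ_2: compute digits iteratively via d_i = x_i mod 2, x_{i+1} = (x_i − d_i)/2. The first 6 digits are (1, 0, 0, 1, 1, 1).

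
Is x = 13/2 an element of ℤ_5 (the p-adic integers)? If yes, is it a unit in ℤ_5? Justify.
x ∈ ℤ_5^× (unit); v_5(x) = 0

ℤ_5 = {x ∈ ℚ_5 : v_5(x) ≥ 0} and ℤ_5^× = {x ∈ ℤ_5 : v_5(x) = 0}. Here v_5(13/2) = v_5(num) − v_5(den) = 0; compare against these criteria.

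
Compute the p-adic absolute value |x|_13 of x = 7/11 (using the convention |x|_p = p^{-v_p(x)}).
|7/11|_13 = 1

Step 1 — compute v_13(x) by factoring powers of 13 out of the numerator and denominator: v_13(7/11) = 0. Step 2 — apply |x|_p = p^{-v_p(x)} = 13^{0} = 1.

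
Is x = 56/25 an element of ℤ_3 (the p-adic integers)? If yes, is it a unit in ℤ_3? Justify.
x ∈ ℤ_3^× (unit); v_3(x) = 0

ℤ_3 = {x ∈ ℚ_3 : v_3(x) ≥ 0} and ℤ_3^× = {x ∈ ℤ_3 : v_3(x) = 0}. Here v_3(56/25) = v_3(num) − v_3(den) = 0; compare against these criteria.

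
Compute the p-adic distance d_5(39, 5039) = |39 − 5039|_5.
d_5(39, 5039) = 1/625

Step 1 — x − y = 39 − 5039 = -5000. Step 2 — v_5(-5000) = 4 (factor: -5000 = −(5^4 · 8); the sign does not affect v_p). Step 3 — |x − y|_5 = 5^{-4} = 1/625.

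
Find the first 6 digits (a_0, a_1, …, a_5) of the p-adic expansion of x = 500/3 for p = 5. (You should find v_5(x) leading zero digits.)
(a_0, …, a_5) = (0, 0, 0, 3, 3, 1)

v_5(500/3) = 3, so a_0 = ... = a_2 = 0. Factor out: x = 5^3 · u with u = 4/3 a unit in ℤ_5. Expand u iteratively via a_{v+i} = u_i mod 5, u_{i+1} = (u_i − a_{v+i})/5:
  u_0 = 4/3;  a_3 = 3;  u_1 = (u_0 − 3)/5 = -1/3
  u_1 = -1/3;  a_4 = 3;  u_2 = (u_1 − 3)/5 = -2/3
  u_2 = -2/3;  a_5 = 1;  u_3 = (u_2 − 1)/5 = -1/3
Digits: (0, 0, 0, 3, 3, 1).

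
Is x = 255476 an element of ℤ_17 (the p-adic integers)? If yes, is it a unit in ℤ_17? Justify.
x ∈ ℤ_17 but not a unit; v_17(x) = 3 > 0

ℤ_17 = {x ∈ ℚ_17 : v_17(x) ≥ 0} and ℤ_17^× = {x ∈ ℤ_17 : v_17(x) = 0}. Here v_17(255476) = v_17(num) − v_17(den) = 3; compare against these criteria.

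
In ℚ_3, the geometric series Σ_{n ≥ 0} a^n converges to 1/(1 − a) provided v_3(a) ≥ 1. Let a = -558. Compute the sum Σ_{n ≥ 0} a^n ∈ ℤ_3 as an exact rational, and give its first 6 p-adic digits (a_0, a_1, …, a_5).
Σ a^n = 1/(1 − a) = 1/559;  first 6 digits = (1, 0, 1, 0, 0, 1)

v_3(a) = 2 ≥ 1, so the series converges in ℤ_3 to 1/(1 − a) = 1/(1 − (-558)) = 1/559. Expand this rational in ℤ_3: compute digits iteratively via d_i = x_i mod 3, x_{i+1} = (x_i − d_i)/3. The first 6 digits are (1, 0, 1, 0, 0, 1).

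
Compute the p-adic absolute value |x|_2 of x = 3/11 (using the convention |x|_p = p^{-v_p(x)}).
|3/11|_2 = 1

Step 1 — compute v_2(x) by factoring powers of 2 out of the numerator and denominator: v_2(3/11) = 0. Step 2 — apply |x|_p = p^{-v_p(x)} = 2^{0} = 1.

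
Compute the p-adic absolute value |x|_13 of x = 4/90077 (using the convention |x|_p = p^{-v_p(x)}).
|4/90077|_13 = 2197

Step 1 — compute v_13(x) by factoring powers of 13 out of the numerator and denominator: v_13(4/90077) = -3. Step 2 — apply |x|_p = p^{-v_p(x)} = 13^{3} = 2197.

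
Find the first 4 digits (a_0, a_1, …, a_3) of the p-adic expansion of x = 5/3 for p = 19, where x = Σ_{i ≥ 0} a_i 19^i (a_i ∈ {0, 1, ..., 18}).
(a_0, …, a_3) = (8, 6, 6, 6)

v_19(5/3) = 0 (numerator and denominator both coprime to 19), so x ∈ ℤ_19^×. Compute digits iteratively via a_i = x_i mod 19, x_{i+1} = (x_i − a_i)/19, with x_0 = x:
  x_0 = 5/3;  a_0 = 8;  x_1 = (x_0 − 8)/19 = -1/3
  x_1 = -1/3;  a_1 = 6;  x_2 = (x_1 − 6)/19 = -1/3
  x_2 = -1/3;  a_2 = 6;  x_3 = (x_2 − 6)/19 = -1/3
  x_3 = -1/3;  a_3 = 6;  x_4 = (x_3 − 6)/19 = -1/3
Digits: (8, 6, 6, 6).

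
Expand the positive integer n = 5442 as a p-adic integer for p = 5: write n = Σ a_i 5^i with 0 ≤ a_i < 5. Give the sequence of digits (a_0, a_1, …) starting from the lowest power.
(a_0, a_1, …) = (2, 3, 2, 3, 3, 1)

Repeated division by 5 gives the digits low-to-high: 5442 = 2 + 3·5^1 + 2·5^2 + 3·5^3 + 3·5^4 + 1·5^5. Digit sequence: (2, 3, 2, 3, 3, 1).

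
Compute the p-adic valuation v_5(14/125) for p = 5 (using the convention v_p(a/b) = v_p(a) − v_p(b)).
v_5(14/125) = -3

Factor powers of 5 from the numerator and denominator of the reduced fraction: 14 = 5^0 · 14 and 125 = 5^3 · 1. Apply v_p(a/b) = v_p(a) − v_p(b): v_5(14/125) = 0 − 3 = -3.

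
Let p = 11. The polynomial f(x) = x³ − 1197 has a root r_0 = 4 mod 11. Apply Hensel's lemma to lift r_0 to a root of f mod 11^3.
r_2 = 136 (mod 1331)

Hensel: r_{i+1} = r_i − f(r_i)/f′(r_i) mod 11^{i+2}, where f′(x) = 3x². Iterate:
  r_0 = 4 (mod 11)
  r_1 = 15 (mod 121)
  r_2 = 136 (mod 1331)
Final: r = 136 with f(r) ≡ 0 mod 11^3.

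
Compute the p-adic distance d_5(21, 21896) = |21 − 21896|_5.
d_5(21, 21896) = 1/3125

Step 1 — x − y = 21 − 21896 = -21875. Step 2 — v_5(-21875) = 5 (factor: -21875 = −(5^5 · 7); the sign does not affect v_p). Step 3 — |x − y|_5 = 5^{-5} = 1/3125.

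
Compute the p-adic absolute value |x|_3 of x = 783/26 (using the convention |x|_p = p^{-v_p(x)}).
|783/26|_3 = 1/27

Step 1 — compute v_3(x) by factoring powers of 3 out of the numerator and denominator: v_3(783/26) = 3. Step 2 — apply |x|_p = p^{-v_p(x)} = 3^{-3} = 1/27.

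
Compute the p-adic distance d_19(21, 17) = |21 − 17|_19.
d_19(21, 17) = 1

Step 1 — x − y = 21 − 17 = 4. Step 2 — v_19(4) = 0 (factor: 4 = (19^0 · 4); the sign does not affect v_p). Step 3 — |x − y|_19 = 19^{0} = 1.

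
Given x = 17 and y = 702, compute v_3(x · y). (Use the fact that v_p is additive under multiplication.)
v_3(11934) = 3

v_p(x) = 0 (factor: 17 = 3^0 · 17); v_p(y) = 3 (factor: 702 = 3^3 · 26). Additivity: v_p(xy) = v_p(x) + v_p(y) = 0 + 3 = 3. (Direct check: xy = 11934 = 3^3 · (442).)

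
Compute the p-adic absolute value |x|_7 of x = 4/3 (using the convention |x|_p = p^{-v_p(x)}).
|4/3|_7 = 1

Step 1 — compute v_7(x) by factoring powers of 7 out of the numerator and denominator: v_7(4/3) = 0. Step 2 — apply |x|_p = p^{-v_p(x)} = 7^{0} = 1.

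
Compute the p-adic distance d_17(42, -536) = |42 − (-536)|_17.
d_17(42, -536) = 1/289

Step 1 — x − y = 42 − (-536) = 578. Step 2 — v_17(578) = 2 (factor: 578 = (17^2 · 2); the sign does not affect v_p). Step 3 — |x − y|_17 = 17^{-2} = 1/289.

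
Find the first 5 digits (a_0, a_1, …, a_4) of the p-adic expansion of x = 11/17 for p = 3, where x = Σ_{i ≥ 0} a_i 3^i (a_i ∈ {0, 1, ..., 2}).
(a_0, …, a_4) = (1, 2, 0, 1, 1)

v_3(11/17) = 0 (numerator and denominator both coprime to 3), so x ∈ ℤ_3^×. Compute digits iteratively via a_i = x_i mod 3, x_{i+1} = (x_i − a_i)/3, with x_0 = x:
  x_0 = 11/17;  a_0 = 1;  x_1 = (x_0 − 1)/3 = -2/17
  x_1 = -2/17;  a_1 = 2;  x_2 = (x_1 − 2)/3 = -12/17
  x_2 = -12/17;  a_2 = 0;  x_3 = (x_2 − 0)/3 = -4/17
  x_3 = -4/17;  a_3 = 1;  x_4 = (x_3 − 1)/3 = -7/17
  x_4 = -7/17;  a_4 = 1;  x_5 = (x_4 − 1)/3 = -8/17
Digits: (1, 2, 0, 1, 1).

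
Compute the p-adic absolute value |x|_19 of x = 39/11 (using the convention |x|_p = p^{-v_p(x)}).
|39/11|_19 = 1

Step 1 — compute v_19(x) by factoring powers of 19 out of the numerator and denominator: v_19(39/11) = 0. Step 2 — apply |x|_p = p^{-v_p(x)} = 19^{0} = 1.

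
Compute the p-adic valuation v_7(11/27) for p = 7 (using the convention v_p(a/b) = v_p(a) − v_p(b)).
v_7(11/27) = 0

Factor powers of 7 from the numerator and denominator of the reduced fraction: 11 = 7^0 · 11 and 27 = 7^0 · 27. Apply v_p(a/b) = v_p(a) − v_p(b): v_7(11/27) = 0 − 0 = 0.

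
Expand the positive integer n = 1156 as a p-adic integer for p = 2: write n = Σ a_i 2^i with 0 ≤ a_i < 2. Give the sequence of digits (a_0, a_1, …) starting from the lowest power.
(a_0, a_1, …) = (0, 0, 1, 0, 0, 0, 0, 1, 0, 0, 1)

Repeated division by 2 gives the digits low-to-high: 1156 = 1·2^2 + 1·2^7 + 1·2^10. Digit sequence: (0, 0, 1, 0, 0, 0, 0, 1, 0, 0, 1).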